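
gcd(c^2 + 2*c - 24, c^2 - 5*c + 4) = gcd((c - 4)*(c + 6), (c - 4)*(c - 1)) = c - 4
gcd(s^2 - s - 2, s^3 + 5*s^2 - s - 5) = s + 1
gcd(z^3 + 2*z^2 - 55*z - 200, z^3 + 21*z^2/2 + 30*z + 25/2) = z^2 + 10*z + 25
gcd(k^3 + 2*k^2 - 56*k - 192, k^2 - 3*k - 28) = k + 4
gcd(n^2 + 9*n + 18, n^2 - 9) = n + 3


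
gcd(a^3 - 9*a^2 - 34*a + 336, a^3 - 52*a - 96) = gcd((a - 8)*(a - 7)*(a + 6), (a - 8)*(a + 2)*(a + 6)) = a^2 - 2*a - 48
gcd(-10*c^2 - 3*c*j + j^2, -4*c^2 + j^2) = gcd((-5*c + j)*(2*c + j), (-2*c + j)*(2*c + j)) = 2*c + j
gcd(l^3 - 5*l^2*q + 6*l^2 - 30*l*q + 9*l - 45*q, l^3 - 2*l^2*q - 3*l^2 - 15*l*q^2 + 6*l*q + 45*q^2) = -l + 5*q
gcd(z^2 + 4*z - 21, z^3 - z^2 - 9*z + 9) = z - 3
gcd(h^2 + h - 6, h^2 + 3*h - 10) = h - 2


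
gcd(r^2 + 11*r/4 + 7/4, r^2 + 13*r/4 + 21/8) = r + 7/4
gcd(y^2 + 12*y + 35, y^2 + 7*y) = y + 7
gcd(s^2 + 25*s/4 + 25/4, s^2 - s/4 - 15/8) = s + 5/4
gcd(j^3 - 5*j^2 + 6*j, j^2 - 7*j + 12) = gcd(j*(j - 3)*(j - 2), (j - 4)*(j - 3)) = j - 3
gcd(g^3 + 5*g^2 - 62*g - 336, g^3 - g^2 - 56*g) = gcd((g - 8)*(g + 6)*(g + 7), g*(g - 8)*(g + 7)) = g^2 - g - 56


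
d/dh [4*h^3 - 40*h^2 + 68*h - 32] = 12*h^2 - 80*h + 68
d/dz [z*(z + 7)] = 2*z + 7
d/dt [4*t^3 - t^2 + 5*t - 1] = 12*t^2 - 2*t + 5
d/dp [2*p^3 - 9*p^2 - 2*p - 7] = 6*p^2 - 18*p - 2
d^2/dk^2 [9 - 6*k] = 0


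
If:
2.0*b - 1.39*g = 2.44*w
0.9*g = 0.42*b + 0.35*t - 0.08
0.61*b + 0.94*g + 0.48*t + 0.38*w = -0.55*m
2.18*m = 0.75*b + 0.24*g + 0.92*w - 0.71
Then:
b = 0.962806885863196*w + 0.0201855055477315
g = 0.0290438928744338 - 0.370062034729214*w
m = 0.712518475257975*w - 0.315546025940063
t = 0.279033117876981 - 2.10695635233953*w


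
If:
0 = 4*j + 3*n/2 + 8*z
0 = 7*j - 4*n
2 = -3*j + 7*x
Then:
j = -64*z/53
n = -112*z/53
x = 2/7 - 192*z/371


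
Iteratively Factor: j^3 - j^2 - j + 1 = (j - 1)*(j^2 - 1) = (j - 1)^2*(j + 1)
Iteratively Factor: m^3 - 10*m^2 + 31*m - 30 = (m - 5)*(m^2 - 5*m + 6) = (m - 5)*(m - 2)*(m - 3)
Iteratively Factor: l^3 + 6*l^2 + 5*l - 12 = (l + 3)*(l^2 + 3*l - 4) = (l - 1)*(l + 3)*(l + 4)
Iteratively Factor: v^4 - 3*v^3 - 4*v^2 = (v)*(v^3 - 3*v^2 - 4*v) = v*(v + 1)*(v^2 - 4*v) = v*(v - 4)*(v + 1)*(v)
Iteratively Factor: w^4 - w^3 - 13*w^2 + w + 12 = (w - 1)*(w^3 - 13*w - 12) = (w - 1)*(w + 1)*(w^2 - w - 12) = (w - 4)*(w - 1)*(w + 1)*(w + 3)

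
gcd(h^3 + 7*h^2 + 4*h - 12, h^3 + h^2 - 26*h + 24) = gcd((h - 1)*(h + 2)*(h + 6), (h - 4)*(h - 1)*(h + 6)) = h^2 + 5*h - 6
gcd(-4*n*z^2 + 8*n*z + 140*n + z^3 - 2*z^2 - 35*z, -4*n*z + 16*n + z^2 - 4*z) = -4*n + z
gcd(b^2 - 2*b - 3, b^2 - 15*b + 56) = 1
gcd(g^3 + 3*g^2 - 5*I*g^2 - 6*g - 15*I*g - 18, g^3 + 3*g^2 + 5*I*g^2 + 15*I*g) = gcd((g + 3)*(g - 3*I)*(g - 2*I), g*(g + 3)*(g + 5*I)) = g + 3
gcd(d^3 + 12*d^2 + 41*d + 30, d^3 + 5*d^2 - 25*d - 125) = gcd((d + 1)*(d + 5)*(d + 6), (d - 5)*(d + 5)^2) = d + 5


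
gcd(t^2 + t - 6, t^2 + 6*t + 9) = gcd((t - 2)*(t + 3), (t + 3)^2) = t + 3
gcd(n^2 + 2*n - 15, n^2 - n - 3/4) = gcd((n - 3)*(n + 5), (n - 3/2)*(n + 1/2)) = 1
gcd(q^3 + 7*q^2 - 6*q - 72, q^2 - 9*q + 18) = q - 3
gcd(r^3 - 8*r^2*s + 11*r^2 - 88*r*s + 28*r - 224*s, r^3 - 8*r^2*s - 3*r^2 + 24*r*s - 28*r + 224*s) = r^2 - 8*r*s + 4*r - 32*s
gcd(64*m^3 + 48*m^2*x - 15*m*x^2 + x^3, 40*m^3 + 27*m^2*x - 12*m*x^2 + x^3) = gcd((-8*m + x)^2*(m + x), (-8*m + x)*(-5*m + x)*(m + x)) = -8*m^2 - 7*m*x + x^2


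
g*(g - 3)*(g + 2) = g^3 - g^2 - 6*g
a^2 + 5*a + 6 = (a + 2)*(a + 3)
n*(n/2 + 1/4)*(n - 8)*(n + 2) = n^4/2 - 11*n^3/4 - 19*n^2/2 - 4*n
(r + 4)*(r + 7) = r^2 + 11*r + 28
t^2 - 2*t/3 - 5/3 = (t - 5/3)*(t + 1)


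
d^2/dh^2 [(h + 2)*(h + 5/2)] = 2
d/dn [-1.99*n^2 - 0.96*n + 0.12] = -3.98*n - 0.96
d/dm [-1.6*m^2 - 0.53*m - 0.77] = -3.2*m - 0.53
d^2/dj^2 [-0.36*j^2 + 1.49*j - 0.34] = -0.720000000000000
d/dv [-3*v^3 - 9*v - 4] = -9*v^2 - 9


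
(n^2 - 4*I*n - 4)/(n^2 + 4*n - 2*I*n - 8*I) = (n - 2*I)/(n + 4)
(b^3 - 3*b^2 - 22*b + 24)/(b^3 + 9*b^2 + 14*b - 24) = (b - 6)/(b + 6)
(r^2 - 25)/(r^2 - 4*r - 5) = (r + 5)/(r + 1)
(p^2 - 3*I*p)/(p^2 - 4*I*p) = (p - 3*I)/(p - 4*I)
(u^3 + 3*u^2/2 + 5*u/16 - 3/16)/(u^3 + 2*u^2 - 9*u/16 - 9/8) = (4*u^2 + 3*u - 1)/(4*u^2 + 5*u - 6)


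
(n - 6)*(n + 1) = n^2 - 5*n - 6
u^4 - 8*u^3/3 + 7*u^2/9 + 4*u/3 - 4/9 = (u - 2)*(u - 1)*(u - 1/3)*(u + 2/3)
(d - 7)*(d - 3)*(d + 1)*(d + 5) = d^4 - 4*d^3 - 34*d^2 + 76*d + 105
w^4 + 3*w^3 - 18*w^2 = w^2*(w - 3)*(w + 6)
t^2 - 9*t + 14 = (t - 7)*(t - 2)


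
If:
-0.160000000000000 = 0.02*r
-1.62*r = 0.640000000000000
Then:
No Solution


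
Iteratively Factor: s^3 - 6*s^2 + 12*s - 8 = (s - 2)*(s^2 - 4*s + 4) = (s - 2)^2*(s - 2)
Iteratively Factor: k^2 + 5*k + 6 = (k + 3)*(k + 2)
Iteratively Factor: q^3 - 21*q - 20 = (q - 5)*(q^2 + 5*q + 4) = (q - 5)*(q + 1)*(q + 4)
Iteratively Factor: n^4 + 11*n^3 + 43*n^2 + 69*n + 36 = (n + 3)*(n^3 + 8*n^2 + 19*n + 12) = (n + 1)*(n + 3)*(n^2 + 7*n + 12) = (n + 1)*(n + 3)^2*(n + 4)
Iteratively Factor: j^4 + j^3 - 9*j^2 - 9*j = (j)*(j^3 + j^2 - 9*j - 9) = j*(j - 3)*(j^2 + 4*j + 3) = j*(j - 3)*(j + 3)*(j + 1)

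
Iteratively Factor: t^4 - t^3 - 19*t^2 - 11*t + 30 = (t - 5)*(t^3 + 4*t^2 + t - 6) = (t - 5)*(t - 1)*(t^2 + 5*t + 6) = (t - 5)*(t - 1)*(t + 3)*(t + 2)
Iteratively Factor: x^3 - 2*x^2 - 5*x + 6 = (x - 1)*(x^2 - x - 6) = (x - 1)*(x + 2)*(x - 3)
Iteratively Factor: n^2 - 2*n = (n - 2)*(n)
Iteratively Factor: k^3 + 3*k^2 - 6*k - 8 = (k + 1)*(k^2 + 2*k - 8) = (k + 1)*(k + 4)*(k - 2)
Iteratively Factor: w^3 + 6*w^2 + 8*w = (w + 2)*(w^2 + 4*w) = w*(w + 2)*(w + 4)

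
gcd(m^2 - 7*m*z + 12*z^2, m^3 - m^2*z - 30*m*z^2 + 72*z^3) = m^2 - 7*m*z + 12*z^2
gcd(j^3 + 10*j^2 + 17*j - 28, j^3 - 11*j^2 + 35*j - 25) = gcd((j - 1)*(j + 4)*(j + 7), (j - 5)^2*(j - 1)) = j - 1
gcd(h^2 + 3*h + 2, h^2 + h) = h + 1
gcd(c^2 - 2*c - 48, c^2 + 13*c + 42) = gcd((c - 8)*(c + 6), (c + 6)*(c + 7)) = c + 6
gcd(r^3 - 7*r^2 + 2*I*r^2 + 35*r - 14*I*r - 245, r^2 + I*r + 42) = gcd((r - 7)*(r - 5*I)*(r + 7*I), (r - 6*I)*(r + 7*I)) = r + 7*I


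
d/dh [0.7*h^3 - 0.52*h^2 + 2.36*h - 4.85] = 2.1*h^2 - 1.04*h + 2.36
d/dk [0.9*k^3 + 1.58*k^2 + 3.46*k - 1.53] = 2.7*k^2 + 3.16*k + 3.46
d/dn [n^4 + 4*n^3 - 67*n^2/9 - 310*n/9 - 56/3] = 4*n^3 + 12*n^2 - 134*n/9 - 310/9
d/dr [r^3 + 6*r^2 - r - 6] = 3*r^2 + 12*r - 1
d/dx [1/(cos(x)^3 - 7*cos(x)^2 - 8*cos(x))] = (3*sin(x) - 8*sin(x)/cos(x)^2 - 14*tan(x))/(sin(x)^2 + 7*cos(x) + 7)^2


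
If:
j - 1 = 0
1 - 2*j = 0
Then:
No Solution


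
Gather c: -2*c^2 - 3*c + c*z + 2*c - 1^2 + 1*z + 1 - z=-2*c^2 + c*(z - 1)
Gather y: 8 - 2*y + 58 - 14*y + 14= 80 - 16*y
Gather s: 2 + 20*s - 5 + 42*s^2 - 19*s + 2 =42*s^2 + s - 1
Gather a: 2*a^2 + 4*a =2*a^2 + 4*a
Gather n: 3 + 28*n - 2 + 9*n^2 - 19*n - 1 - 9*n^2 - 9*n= 0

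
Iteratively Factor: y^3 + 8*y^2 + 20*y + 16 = (y + 2)*(y^2 + 6*y + 8) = (y + 2)*(y + 4)*(y + 2)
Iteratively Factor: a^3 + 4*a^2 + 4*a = (a + 2)*(a^2 + 2*a) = a*(a + 2)*(a + 2)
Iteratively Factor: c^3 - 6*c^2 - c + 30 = (c + 2)*(c^2 - 8*c + 15) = (c - 3)*(c + 2)*(c - 5)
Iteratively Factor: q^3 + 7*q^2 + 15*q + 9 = (q + 3)*(q^2 + 4*q + 3) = (q + 1)*(q + 3)*(q + 3)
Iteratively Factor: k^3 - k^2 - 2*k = (k)*(k^2 - k - 2) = k*(k + 1)*(k - 2)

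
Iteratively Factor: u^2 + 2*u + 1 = (u + 1)*(u + 1)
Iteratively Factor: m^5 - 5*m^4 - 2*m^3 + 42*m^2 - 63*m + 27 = (m - 1)*(m^4 - 4*m^3 - 6*m^2 + 36*m - 27) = (m - 3)*(m - 1)*(m^3 - m^2 - 9*m + 9) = (m - 3)*(m - 1)^2*(m^2 - 9) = (m - 3)*(m - 1)^2*(m + 3)*(m - 3)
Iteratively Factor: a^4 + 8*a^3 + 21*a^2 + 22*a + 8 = (a + 1)*(a^3 + 7*a^2 + 14*a + 8) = (a + 1)*(a + 4)*(a^2 + 3*a + 2) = (a + 1)*(a + 2)*(a + 4)*(a + 1)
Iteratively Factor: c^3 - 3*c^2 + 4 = (c - 2)*(c^2 - c - 2) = (c - 2)^2*(c + 1)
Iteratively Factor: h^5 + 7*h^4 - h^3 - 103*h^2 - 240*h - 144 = (h + 3)*(h^4 + 4*h^3 - 13*h^2 - 64*h - 48) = (h + 3)^2*(h^3 + h^2 - 16*h - 16) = (h + 3)^2*(h + 4)*(h^2 - 3*h - 4) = (h - 4)*(h + 3)^2*(h + 4)*(h + 1)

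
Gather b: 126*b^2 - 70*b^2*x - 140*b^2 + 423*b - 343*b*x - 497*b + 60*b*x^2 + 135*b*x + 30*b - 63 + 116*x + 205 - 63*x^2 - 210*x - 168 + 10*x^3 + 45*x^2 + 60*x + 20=b^2*(-70*x - 14) + b*(60*x^2 - 208*x - 44) + 10*x^3 - 18*x^2 - 34*x - 6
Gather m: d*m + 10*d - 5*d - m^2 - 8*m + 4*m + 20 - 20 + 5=5*d - m^2 + m*(d - 4) + 5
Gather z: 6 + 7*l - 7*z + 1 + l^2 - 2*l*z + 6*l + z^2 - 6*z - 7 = l^2 + 13*l + z^2 + z*(-2*l - 13)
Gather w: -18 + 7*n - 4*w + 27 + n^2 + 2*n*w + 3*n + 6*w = n^2 + 10*n + w*(2*n + 2) + 9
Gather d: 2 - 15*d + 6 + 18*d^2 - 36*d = 18*d^2 - 51*d + 8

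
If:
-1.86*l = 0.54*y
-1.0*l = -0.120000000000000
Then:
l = 0.12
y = -0.41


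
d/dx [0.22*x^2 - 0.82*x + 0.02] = 0.44*x - 0.82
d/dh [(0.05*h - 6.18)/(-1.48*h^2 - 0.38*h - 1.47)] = (0.074*h^2 - 18.2928*h - 2.4219)/(2.1904*h^4 + 1.1248*h^3 + 4.4956*h^2 + 1.1172*h + 2.1609)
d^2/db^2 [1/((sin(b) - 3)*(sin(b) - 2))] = (-4*sin(b)^4 + 15*sin(b)^3 + 5*sin(b)^2 - 60*sin(b) + 38)/((sin(b) - 3)^3*(sin(b) - 2)^3)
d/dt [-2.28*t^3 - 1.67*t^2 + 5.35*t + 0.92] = -6.84*t^2 - 3.34*t + 5.35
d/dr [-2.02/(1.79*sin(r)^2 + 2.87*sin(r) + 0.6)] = (7.2316*sin(r) + 5.7974)*cos(r)/(1.79*sin(r)^2 + 2.87*sin(r) + 0.6)^2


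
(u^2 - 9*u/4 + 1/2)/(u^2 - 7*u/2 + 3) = (4*u - 1)/(2*(2*u - 3))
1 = 1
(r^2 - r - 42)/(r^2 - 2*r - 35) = (r + 6)/(r + 5)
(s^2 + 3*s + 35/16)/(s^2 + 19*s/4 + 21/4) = (s + 5/4)/(s + 3)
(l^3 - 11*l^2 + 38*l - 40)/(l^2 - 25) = (l^2 - 6*l + 8)/(l + 5)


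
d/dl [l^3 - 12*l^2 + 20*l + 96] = 3*l^2 - 24*l + 20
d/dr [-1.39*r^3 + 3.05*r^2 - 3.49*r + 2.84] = -4.17*r^2 + 6.1*r - 3.49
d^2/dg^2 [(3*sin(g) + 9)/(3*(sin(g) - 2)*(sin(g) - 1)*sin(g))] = 2*(-2*sin(g)^3 - 11*sin(g)^2 + 41*sin(g) - 13 - 51/sin(g) + 42/sin(g)^2 - 12/sin(g)^3)/((sin(g) - 2)^3*(sin(g) - 1)^2)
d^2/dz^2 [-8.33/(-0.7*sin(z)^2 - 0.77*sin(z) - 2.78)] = (-16.3268*sin(z)^4 - 13.46961*sin(z)^3 + 84.392063*sin(z)^2 + 44.770418*sin(z) - 22.542646)/(0.7*sin(z)^2 + 0.77*sin(z) + 2.78)^3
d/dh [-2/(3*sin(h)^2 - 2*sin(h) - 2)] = 4*(3*sin(h) - 1)*cos(h)/(-3*sin(h)^2 + 2*sin(h) + 2)^2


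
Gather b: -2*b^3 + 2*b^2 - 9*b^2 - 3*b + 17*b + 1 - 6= -2*b^3 - 7*b^2 + 14*b - 5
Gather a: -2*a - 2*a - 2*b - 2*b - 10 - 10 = -4*a - 4*b - 20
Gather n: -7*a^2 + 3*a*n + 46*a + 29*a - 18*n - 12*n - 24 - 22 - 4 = -7*a^2 + 75*a + n*(3*a - 30) - 50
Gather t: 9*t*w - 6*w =9*t*w - 6*w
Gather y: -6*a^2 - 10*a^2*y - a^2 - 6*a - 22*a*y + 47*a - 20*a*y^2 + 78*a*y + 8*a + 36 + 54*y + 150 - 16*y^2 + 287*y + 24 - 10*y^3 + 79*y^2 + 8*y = -7*a^2 + 49*a - 10*y^3 + y^2*(63 - 20*a) + y*(-10*a^2 + 56*a + 349) + 210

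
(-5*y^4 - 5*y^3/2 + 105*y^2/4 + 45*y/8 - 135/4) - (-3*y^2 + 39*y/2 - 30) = -5*y^4 - 5*y^3/2 + 117*y^2/4 - 111*y/8 - 15/4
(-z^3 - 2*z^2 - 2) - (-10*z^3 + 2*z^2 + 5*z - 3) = 9*z^3 - 4*z^2 - 5*z + 1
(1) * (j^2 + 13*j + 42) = j^2 + 13*j + 42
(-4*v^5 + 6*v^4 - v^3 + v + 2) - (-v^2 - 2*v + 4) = -4*v^5 + 6*v^4 - v^3 + v^2 + 3*v - 2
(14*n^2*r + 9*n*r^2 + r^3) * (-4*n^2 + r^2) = -56*n^4*r - 36*n^3*r^2 + 10*n^2*r^3 + 9*n*r^4 + r^5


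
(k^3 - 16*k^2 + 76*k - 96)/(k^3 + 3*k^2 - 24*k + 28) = (k^2 - 14*k + 48)/(k^2 + 5*k - 14)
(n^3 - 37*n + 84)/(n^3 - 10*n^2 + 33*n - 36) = (n + 7)/(n - 3)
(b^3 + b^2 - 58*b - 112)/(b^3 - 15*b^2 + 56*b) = (b^2 + 9*b + 14)/(b*(b - 7))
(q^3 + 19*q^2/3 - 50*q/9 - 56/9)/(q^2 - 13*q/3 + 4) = (3*q^2 + 23*q + 14)/(3*(q - 3))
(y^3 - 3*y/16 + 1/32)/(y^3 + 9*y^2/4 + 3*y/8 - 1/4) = (y - 1/4)/(y + 2)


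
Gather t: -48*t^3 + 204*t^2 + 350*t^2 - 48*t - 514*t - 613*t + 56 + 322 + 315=-48*t^3 + 554*t^2 - 1175*t + 693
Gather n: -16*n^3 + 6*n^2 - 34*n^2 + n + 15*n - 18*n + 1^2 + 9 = -16*n^3 - 28*n^2 - 2*n + 10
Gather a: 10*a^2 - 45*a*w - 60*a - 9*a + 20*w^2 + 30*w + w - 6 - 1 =10*a^2 + a*(-45*w - 69) + 20*w^2 + 31*w - 7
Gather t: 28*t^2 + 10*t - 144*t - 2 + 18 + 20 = 28*t^2 - 134*t + 36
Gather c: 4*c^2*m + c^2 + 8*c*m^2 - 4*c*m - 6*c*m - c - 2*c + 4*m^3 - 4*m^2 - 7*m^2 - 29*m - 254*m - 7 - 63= c^2*(4*m + 1) + c*(8*m^2 - 10*m - 3) + 4*m^3 - 11*m^2 - 283*m - 70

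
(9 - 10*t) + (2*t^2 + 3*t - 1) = 2*t^2 - 7*t + 8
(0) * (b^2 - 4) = 0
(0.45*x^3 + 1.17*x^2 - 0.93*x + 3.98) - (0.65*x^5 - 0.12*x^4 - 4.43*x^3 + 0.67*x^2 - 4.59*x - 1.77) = -0.65*x^5 + 0.12*x^4 + 4.88*x^3 + 0.5*x^2 + 3.66*x + 5.75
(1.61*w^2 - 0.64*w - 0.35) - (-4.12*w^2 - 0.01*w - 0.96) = 5.73*w^2 - 0.63*w + 0.61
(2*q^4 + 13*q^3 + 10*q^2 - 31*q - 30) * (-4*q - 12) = -8*q^5 - 76*q^4 - 196*q^3 + 4*q^2 + 492*q + 360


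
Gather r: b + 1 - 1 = b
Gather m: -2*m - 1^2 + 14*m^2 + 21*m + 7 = 14*m^2 + 19*m + 6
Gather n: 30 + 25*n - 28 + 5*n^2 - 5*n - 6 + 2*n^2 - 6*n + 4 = 7*n^2 + 14*n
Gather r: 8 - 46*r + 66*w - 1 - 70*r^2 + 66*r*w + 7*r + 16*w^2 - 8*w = -70*r^2 + r*(66*w - 39) + 16*w^2 + 58*w + 7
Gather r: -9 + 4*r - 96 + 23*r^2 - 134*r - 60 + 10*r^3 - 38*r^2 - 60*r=10*r^3 - 15*r^2 - 190*r - 165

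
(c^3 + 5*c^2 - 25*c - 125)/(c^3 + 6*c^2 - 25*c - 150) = (c + 5)/(c + 6)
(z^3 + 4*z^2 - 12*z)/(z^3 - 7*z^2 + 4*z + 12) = z*(z + 6)/(z^2 - 5*z - 6)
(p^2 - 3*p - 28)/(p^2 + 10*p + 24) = (p - 7)/(p + 6)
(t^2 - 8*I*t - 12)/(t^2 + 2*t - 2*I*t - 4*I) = (t - 6*I)/(t + 2)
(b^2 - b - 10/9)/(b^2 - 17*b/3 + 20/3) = (b + 2/3)/(b - 4)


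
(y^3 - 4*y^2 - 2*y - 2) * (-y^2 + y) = -y^5 + 5*y^4 - 2*y^3 - 2*y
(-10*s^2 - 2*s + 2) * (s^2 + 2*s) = -10*s^4 - 22*s^3 - 2*s^2 + 4*s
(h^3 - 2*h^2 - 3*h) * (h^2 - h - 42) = h^5 - 3*h^4 - 43*h^3 + 87*h^2 + 126*h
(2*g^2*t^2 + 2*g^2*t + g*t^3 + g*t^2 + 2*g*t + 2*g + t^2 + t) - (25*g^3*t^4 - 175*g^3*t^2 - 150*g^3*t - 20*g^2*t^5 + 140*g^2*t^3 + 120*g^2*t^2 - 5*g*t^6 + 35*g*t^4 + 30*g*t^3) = -25*g^3*t^4 + 175*g^3*t^2 + 150*g^3*t + 20*g^2*t^5 - 140*g^2*t^3 - 118*g^2*t^2 + 2*g^2*t + 5*g*t^6 - 35*g*t^4 - 29*g*t^3 + g*t^2 + 2*g*t + 2*g + t^2 + t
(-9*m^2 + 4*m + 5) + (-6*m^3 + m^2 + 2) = -6*m^3 - 8*m^2 + 4*m + 7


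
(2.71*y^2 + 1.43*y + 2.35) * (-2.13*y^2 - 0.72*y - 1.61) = -5.7723*y^4 - 4.9971*y^3 - 10.3982*y^2 - 3.9943*y - 3.7835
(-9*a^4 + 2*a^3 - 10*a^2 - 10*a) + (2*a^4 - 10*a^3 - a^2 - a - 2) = -7*a^4 - 8*a^3 - 11*a^2 - 11*a - 2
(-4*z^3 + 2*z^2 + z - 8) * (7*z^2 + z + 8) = -28*z^5 + 10*z^4 - 23*z^3 - 39*z^2 - 64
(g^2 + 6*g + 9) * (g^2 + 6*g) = g^4 + 12*g^3 + 45*g^2 + 54*g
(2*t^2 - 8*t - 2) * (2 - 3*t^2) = -6*t^4 + 24*t^3 + 10*t^2 - 16*t - 4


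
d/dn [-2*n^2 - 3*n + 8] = -4*n - 3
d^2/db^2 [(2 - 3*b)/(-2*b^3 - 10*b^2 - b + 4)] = 4*(18*b^5 + 66*b^4 - 13*b^3 - 234*b^2 + 126*b - 35)/(8*b^9 + 120*b^8 + 612*b^7 + 1072*b^6 - 174*b^5 - 1218*b^4 - 143*b^3 + 468*b^2 + 48*b - 64)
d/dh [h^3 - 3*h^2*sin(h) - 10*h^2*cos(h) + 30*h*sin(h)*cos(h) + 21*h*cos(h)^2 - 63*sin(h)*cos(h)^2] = 10*h^2*sin(h) - 3*h^2*cos(h) + 3*h^2 - 6*h*sin(h) - 21*h*sin(2*h) - 20*h*cos(h) + 30*h*cos(2*h) + 15*sin(2*h) - 63*cos(h)/4 + 21*cos(2*h)/2 - 189*cos(3*h)/4 + 21/2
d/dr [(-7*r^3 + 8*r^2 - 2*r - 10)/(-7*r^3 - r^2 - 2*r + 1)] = (63*r^4 - 249*r^2 - 4*r - 22)/(49*r^6 + 14*r^5 + 29*r^4 - 10*r^3 + 2*r^2 - 4*r + 1)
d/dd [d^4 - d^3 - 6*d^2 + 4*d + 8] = 4*d^3 - 3*d^2 - 12*d + 4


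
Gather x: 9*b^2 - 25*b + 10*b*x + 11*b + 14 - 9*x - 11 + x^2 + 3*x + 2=9*b^2 - 14*b + x^2 + x*(10*b - 6) + 5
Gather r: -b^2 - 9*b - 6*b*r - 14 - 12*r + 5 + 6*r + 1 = -b^2 - 9*b + r*(-6*b - 6) - 8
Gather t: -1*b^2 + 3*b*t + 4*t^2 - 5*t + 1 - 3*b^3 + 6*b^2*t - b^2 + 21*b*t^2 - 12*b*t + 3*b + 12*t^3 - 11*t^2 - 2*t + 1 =-3*b^3 - 2*b^2 + 3*b + 12*t^3 + t^2*(21*b - 7) + t*(6*b^2 - 9*b - 7) + 2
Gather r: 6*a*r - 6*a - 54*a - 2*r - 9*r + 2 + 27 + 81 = -60*a + r*(6*a - 11) + 110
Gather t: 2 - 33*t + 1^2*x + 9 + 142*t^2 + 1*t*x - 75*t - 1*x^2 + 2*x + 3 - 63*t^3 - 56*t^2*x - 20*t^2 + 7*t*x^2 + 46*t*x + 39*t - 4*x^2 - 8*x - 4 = -63*t^3 + t^2*(122 - 56*x) + t*(7*x^2 + 47*x - 69) - 5*x^2 - 5*x + 10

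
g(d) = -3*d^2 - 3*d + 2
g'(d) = -6*d - 3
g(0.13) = 1.56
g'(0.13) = -3.78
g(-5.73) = -79.31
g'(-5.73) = 31.38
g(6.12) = -128.72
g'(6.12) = -39.72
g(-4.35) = -41.72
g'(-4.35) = 23.10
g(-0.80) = 2.48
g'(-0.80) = 1.80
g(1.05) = -4.46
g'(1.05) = -9.30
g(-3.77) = -29.33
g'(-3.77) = 19.62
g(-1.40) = 0.32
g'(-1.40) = 5.40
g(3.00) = -34.00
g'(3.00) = -21.00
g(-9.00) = -214.00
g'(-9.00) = 51.00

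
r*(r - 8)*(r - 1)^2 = r^4 - 10*r^3 + 17*r^2 - 8*r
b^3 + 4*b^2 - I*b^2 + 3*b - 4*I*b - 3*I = (b + 1)*(b + 3)*(b - I)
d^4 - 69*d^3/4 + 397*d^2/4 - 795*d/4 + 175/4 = (d - 7)*(d - 5)^2*(d - 1/4)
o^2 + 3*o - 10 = (o - 2)*(o + 5)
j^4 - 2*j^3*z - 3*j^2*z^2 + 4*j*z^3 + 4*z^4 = (j - 2*z)^2*(j + z)^2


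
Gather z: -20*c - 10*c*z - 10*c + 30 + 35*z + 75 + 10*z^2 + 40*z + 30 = -30*c + 10*z^2 + z*(75 - 10*c) + 135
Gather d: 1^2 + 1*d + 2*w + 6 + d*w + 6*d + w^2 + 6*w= d*(w + 7) + w^2 + 8*w + 7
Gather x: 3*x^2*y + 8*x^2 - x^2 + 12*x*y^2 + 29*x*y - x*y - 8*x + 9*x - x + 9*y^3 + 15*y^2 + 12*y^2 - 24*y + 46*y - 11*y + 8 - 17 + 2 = x^2*(3*y + 7) + x*(12*y^2 + 28*y) + 9*y^3 + 27*y^2 + 11*y - 7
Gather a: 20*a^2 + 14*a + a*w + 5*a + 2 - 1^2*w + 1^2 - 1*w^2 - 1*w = 20*a^2 + a*(w + 19) - w^2 - 2*w + 3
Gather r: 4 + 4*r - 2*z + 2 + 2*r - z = 6*r - 3*z + 6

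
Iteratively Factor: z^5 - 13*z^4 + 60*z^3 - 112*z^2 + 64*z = (z - 4)*(z^4 - 9*z^3 + 24*z^2 - 16*z) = (z - 4)^2*(z^3 - 5*z^2 + 4*z) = z*(z - 4)^2*(z^2 - 5*z + 4) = z*(z - 4)^2*(z - 1)*(z - 4)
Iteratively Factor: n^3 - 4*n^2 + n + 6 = (n - 2)*(n^2 - 2*n - 3) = (n - 2)*(n + 1)*(n - 3)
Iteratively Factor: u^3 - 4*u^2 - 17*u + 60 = (u + 4)*(u^2 - 8*u + 15) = (u - 5)*(u + 4)*(u - 3)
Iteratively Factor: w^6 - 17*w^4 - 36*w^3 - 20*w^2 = (w + 1)*(w^5 - w^4 - 16*w^3 - 20*w^2) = (w + 1)*(w + 2)*(w^4 - 3*w^3 - 10*w^2) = (w - 5)*(w + 1)*(w + 2)*(w^3 + 2*w^2) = w*(w - 5)*(w + 1)*(w + 2)*(w^2 + 2*w) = w*(w - 5)*(w + 1)*(w + 2)^2*(w)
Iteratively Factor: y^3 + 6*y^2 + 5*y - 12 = (y - 1)*(y^2 + 7*y + 12) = (y - 1)*(y + 3)*(y + 4)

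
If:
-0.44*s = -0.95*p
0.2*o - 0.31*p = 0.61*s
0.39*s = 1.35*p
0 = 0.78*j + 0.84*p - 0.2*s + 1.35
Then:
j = -1.73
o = 0.00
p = 0.00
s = 0.00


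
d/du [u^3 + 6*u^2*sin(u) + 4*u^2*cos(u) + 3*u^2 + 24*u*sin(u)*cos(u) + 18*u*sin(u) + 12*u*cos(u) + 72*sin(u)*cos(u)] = -4*u^2*sin(u) + 6*u^2*cos(u) + 3*u^2 + 26*u*cos(u) + 24*u*cos(2*u) + 6*u + 18*sin(u) + 12*sin(2*u) + 12*cos(u) + 72*cos(2*u)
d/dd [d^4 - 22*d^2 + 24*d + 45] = 4*d^3 - 44*d + 24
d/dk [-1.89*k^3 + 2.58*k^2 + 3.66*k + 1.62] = -5.67*k^2 + 5.16*k + 3.66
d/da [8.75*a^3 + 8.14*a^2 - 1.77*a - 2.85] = 26.25*a^2 + 16.28*a - 1.77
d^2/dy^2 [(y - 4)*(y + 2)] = 2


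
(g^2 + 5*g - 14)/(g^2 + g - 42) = (g - 2)/(g - 6)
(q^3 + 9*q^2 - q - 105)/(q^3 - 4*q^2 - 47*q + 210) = (q^2 + 2*q - 15)/(q^2 - 11*q + 30)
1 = 1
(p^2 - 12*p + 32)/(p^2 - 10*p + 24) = (p - 8)/(p - 6)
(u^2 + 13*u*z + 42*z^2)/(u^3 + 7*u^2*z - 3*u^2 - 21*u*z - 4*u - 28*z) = (u + 6*z)/(u^2 - 3*u - 4)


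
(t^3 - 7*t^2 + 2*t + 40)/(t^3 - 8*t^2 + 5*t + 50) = (t - 4)/(t - 5)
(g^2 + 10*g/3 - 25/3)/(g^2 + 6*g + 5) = (g - 5/3)/(g + 1)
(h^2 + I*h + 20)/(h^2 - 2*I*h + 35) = (h - 4*I)/(h - 7*I)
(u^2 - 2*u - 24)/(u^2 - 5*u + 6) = (u^2 - 2*u - 24)/(u^2 - 5*u + 6)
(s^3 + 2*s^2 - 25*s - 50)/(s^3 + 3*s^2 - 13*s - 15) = (s^2 - 3*s - 10)/(s^2 - 2*s - 3)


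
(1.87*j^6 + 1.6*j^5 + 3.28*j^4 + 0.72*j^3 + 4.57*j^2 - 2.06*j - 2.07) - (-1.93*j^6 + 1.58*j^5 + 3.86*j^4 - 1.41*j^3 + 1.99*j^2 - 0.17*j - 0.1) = 3.8*j^6 + 0.02*j^5 - 0.58*j^4 + 2.13*j^3 + 2.58*j^2 - 1.89*j - 1.97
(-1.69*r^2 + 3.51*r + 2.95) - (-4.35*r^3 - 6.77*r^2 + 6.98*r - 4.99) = 4.35*r^3 + 5.08*r^2 - 3.47*r + 7.94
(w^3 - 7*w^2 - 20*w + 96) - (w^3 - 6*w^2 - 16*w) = -w^2 - 4*w + 96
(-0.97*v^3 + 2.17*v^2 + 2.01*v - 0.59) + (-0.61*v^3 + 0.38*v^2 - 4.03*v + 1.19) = -1.58*v^3 + 2.55*v^2 - 2.02*v + 0.6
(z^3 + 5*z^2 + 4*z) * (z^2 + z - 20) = z^5 + 6*z^4 - 11*z^3 - 96*z^2 - 80*z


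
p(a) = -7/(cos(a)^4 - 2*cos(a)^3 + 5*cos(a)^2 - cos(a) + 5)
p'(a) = -7*(4*sin(a)*cos(a)^3 - 6*sin(a)*cos(a)^2 + 10*sin(a)*cos(a) - sin(a))/(cos(a)^4 - 2*cos(a)^3 + 5*cos(a)^2 - cos(a) + 5)^2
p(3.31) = -0.51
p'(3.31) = -0.13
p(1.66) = -1.36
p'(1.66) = 0.51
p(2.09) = -1.00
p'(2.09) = 0.97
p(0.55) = -0.99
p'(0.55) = -0.41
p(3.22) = -0.50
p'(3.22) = -0.06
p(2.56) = -0.64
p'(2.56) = 0.51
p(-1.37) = -1.40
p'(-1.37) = 0.22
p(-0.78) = -1.10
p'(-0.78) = 0.55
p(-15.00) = -0.71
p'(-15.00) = -0.65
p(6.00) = -0.91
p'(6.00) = 0.22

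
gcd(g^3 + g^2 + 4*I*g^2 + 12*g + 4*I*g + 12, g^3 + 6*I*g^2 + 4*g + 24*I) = g^2 + 4*I*g + 12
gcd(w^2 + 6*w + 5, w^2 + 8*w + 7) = w + 1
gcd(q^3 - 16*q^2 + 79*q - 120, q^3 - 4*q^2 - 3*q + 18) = q - 3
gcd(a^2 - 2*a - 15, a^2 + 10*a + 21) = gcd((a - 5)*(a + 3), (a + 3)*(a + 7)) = a + 3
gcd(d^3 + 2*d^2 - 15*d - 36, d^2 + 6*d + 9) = d^2 + 6*d + 9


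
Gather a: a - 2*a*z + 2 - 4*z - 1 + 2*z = a*(1 - 2*z) - 2*z + 1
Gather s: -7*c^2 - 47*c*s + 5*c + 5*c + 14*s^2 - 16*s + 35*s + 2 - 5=-7*c^2 + 10*c + 14*s^2 + s*(19 - 47*c) - 3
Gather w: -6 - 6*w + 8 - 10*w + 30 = 32 - 16*w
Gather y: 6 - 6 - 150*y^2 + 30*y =-150*y^2 + 30*y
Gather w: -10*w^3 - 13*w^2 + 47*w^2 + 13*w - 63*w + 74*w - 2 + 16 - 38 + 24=-10*w^3 + 34*w^2 + 24*w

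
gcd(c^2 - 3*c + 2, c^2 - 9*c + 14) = c - 2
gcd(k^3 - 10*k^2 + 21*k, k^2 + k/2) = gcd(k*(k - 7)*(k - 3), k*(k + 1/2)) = k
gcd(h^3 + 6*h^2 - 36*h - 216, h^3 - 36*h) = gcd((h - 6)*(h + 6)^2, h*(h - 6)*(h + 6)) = h^2 - 36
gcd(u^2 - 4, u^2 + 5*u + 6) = u + 2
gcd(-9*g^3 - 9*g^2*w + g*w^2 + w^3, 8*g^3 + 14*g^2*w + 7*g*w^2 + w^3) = g + w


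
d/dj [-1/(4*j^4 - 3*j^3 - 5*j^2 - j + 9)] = (16*j^3 - 9*j^2 - 10*j - 1)/(-4*j^4 + 3*j^3 + 5*j^2 + j - 9)^2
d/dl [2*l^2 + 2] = 4*l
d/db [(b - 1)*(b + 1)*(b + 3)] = 3*b^2 + 6*b - 1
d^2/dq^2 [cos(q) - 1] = -cos(q)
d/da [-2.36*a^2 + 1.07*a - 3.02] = 1.07 - 4.72*a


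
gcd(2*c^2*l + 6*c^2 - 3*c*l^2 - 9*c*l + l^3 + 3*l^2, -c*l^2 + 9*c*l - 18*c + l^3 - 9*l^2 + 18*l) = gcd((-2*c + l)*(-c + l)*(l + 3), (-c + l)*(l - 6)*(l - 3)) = c - l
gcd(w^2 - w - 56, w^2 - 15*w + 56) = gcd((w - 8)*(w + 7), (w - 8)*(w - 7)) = w - 8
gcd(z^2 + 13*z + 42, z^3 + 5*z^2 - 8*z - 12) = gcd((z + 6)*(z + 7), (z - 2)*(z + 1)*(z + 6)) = z + 6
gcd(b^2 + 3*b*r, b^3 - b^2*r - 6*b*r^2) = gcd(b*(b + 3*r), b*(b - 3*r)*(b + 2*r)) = b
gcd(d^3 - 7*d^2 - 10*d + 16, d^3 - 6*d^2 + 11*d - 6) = d - 1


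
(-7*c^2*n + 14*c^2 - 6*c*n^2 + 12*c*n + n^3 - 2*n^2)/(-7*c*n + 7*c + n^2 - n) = (c*n - 2*c + n^2 - 2*n)/(n - 1)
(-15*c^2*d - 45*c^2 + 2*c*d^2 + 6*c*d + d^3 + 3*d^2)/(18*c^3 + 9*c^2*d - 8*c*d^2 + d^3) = (-5*c*d - 15*c - d^2 - 3*d)/(6*c^2 + 5*c*d - d^2)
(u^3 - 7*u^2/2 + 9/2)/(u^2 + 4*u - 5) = (2*u^3 - 7*u^2 + 9)/(2*(u^2 + 4*u - 5))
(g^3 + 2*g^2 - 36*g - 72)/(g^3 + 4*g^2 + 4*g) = (g^2 - 36)/(g*(g + 2))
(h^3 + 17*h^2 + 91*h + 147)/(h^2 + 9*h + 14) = (h^2 + 10*h + 21)/(h + 2)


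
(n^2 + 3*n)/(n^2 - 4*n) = (n + 3)/(n - 4)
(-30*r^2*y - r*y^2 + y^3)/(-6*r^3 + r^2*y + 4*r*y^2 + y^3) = y*(-30*r^2 - r*y + y^2)/(-6*r^3 + r^2*y + 4*r*y^2 + y^3)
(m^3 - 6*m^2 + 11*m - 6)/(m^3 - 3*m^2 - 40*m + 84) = (m^2 - 4*m + 3)/(m^2 - m - 42)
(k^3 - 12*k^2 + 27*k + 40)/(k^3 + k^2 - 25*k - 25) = (k - 8)/(k + 5)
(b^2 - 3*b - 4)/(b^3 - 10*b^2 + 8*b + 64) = (b + 1)/(b^2 - 6*b - 16)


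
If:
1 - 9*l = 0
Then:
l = 1/9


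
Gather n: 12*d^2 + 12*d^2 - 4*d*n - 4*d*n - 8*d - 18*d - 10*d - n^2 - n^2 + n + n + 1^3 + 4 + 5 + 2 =24*d^2 - 36*d - 2*n^2 + n*(2 - 8*d) + 12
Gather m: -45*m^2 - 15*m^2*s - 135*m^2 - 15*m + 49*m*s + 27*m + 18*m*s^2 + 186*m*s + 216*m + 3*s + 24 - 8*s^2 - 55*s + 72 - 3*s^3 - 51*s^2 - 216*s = m^2*(-15*s - 180) + m*(18*s^2 + 235*s + 228) - 3*s^3 - 59*s^2 - 268*s + 96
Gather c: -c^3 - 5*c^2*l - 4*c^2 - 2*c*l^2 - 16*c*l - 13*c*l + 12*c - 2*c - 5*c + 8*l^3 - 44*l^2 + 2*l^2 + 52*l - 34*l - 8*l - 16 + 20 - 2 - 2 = -c^3 + c^2*(-5*l - 4) + c*(-2*l^2 - 29*l + 5) + 8*l^3 - 42*l^2 + 10*l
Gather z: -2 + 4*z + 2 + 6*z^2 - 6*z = 6*z^2 - 2*z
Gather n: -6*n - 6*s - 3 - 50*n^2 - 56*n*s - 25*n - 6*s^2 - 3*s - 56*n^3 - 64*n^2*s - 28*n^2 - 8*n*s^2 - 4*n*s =-56*n^3 + n^2*(-64*s - 78) + n*(-8*s^2 - 60*s - 31) - 6*s^2 - 9*s - 3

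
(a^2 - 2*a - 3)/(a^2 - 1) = (a - 3)/(a - 1)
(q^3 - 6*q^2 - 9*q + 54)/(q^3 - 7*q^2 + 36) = (q + 3)/(q + 2)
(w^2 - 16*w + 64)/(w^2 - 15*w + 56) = (w - 8)/(w - 7)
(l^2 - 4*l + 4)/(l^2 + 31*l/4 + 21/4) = 4*(l^2 - 4*l + 4)/(4*l^2 + 31*l + 21)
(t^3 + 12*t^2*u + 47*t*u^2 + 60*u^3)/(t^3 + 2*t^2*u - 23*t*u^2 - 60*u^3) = (t + 5*u)/(t - 5*u)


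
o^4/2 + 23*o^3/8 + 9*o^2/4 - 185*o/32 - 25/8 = (o/2 + 1/4)*(o - 5/4)*(o + 5/2)*(o + 4)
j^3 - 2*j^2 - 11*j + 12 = (j - 4)*(j - 1)*(j + 3)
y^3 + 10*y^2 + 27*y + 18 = (y + 1)*(y + 3)*(y + 6)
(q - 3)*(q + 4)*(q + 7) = q^3 + 8*q^2 - 5*q - 84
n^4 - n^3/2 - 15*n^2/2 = n^2*(n - 3)*(n + 5/2)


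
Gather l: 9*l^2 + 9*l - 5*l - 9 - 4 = 9*l^2 + 4*l - 13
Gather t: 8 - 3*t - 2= 6 - 3*t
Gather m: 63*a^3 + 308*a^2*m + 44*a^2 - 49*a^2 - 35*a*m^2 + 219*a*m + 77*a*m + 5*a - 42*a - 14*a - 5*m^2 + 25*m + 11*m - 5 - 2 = 63*a^3 - 5*a^2 - 51*a + m^2*(-35*a - 5) + m*(308*a^2 + 296*a + 36) - 7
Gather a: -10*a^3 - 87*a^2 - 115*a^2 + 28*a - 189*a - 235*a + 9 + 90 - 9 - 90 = -10*a^3 - 202*a^2 - 396*a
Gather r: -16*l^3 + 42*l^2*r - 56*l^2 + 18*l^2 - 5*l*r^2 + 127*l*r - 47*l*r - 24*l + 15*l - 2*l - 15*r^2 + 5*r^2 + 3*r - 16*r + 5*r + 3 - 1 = -16*l^3 - 38*l^2 - 11*l + r^2*(-5*l - 10) + r*(42*l^2 + 80*l - 8) + 2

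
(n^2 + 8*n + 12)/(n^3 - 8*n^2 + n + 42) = (n + 6)/(n^2 - 10*n + 21)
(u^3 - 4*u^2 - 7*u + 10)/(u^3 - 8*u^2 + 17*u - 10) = (u + 2)/(u - 2)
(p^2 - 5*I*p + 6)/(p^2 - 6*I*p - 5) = (-p^2 + 5*I*p - 6)/(-p^2 + 6*I*p + 5)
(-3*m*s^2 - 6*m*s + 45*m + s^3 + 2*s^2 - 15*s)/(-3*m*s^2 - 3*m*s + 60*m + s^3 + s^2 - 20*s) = (s - 3)/(s - 4)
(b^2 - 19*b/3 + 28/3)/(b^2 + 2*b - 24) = (b - 7/3)/(b + 6)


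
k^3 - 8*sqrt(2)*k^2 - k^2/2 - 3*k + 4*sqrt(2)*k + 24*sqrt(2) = (k - 2)*(k + 3/2)*(k - 8*sqrt(2))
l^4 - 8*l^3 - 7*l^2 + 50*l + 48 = (l - 8)*(l - 3)*(l + 1)*(l + 2)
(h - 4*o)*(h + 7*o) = h^2 + 3*h*o - 28*o^2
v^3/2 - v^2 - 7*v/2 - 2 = (v/2 + 1/2)*(v - 4)*(v + 1)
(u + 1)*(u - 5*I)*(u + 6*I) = u^3 + u^2 + I*u^2 + 30*u + I*u + 30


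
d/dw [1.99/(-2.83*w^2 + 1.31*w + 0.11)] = (11.2634*w - 2.6069)/(-2.83*w^2 + 1.31*w + 0.11)^2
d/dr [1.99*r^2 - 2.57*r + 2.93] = 3.98*r - 2.57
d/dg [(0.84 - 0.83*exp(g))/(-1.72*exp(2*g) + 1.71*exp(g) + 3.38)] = (-1.4276*exp(2*g) + 2.8896*exp(g) - 4.2418)*exp(g)/(2.9584*exp(4*g) - 5.8824*exp(3*g) - 8.7031*exp(2*g) + 11.5596*exp(g) + 11.4244)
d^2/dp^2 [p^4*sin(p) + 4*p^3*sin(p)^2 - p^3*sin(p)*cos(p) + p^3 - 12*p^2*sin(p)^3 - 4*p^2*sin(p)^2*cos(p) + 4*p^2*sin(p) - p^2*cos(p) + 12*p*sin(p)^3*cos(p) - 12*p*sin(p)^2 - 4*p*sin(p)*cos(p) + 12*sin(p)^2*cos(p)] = -p^4*sin(p) + 2*p^3*sin(2*p) + 8*p^3*cos(p) + 8*p^3*cos(2*p) + 17*p^2*sin(p) + 24*p^2*sin(2*p) - 27*p^2*sin(3*p) + 2*p^2*cos(p) - 6*p^2*cos(2*p) - 9*p^2*cos(3*p) + 8*p*sin(p) - 7*p*sin(2*p) - 12*p*sin(3*p) + 24*p*sin(4*p) - 20*p*cos(p) - 36*p*cos(2*p) + 36*p*cos(3*p) + 18*p - 10*sin(p) - 24*sin(2*p) + 6*sin(3*p) - 7*cos(p) - 24*cos(2*p)^2 + 4*cos(2*p) + 29*cos(3*p) + 12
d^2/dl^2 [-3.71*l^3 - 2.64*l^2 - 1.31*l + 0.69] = -22.26*l - 5.28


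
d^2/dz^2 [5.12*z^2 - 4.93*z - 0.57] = 10.2400000000000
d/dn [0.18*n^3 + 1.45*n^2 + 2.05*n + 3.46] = 0.54*n^2 + 2.9*n + 2.05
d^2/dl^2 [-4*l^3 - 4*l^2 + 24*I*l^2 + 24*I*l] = -24*l - 8 + 48*I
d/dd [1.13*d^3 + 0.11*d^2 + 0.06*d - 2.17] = 3.39*d^2 + 0.22*d + 0.06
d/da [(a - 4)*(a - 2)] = 2*a - 6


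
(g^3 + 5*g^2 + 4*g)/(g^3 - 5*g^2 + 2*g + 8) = g*(g + 4)/(g^2 - 6*g + 8)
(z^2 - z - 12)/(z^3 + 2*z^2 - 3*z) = (z - 4)/(z*(z - 1))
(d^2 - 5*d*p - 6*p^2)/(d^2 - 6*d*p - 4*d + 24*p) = (d + p)/(d - 4)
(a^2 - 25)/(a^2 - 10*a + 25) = (a + 5)/(a - 5)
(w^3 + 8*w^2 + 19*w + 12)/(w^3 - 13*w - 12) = (w + 4)/(w - 4)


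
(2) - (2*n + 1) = 1 - 2*n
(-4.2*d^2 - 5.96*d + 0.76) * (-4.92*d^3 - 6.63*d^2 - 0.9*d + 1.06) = 20.664*d^5 + 57.1692*d^4 + 39.5556*d^3 - 4.1268*d^2 - 7.0016*d + 0.8056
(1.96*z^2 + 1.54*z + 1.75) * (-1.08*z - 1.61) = -2.1168*z^3 - 4.8188*z^2 - 4.3694*z - 2.8175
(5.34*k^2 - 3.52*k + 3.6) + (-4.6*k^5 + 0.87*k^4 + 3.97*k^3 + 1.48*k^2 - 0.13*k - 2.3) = -4.6*k^5 + 0.87*k^4 + 3.97*k^3 + 6.82*k^2 - 3.65*k + 1.3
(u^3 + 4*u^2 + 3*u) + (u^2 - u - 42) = u^3 + 5*u^2 + 2*u - 42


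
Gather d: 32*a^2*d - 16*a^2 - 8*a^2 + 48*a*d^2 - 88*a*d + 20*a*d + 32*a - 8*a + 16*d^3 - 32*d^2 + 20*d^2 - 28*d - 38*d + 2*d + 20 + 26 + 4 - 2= -24*a^2 + 24*a + 16*d^3 + d^2*(48*a - 12) + d*(32*a^2 - 68*a - 64) + 48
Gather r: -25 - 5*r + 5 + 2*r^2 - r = 2*r^2 - 6*r - 20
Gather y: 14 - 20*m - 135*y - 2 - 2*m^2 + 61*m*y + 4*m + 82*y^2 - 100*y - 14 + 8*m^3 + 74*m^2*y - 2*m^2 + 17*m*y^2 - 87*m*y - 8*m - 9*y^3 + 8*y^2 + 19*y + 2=8*m^3 - 4*m^2 - 24*m - 9*y^3 + y^2*(17*m + 90) + y*(74*m^2 - 26*m - 216)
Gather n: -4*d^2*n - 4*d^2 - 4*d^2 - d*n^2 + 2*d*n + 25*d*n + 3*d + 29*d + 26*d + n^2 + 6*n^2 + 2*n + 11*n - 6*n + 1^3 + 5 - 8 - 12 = -8*d^2 + 58*d + n^2*(7 - d) + n*(-4*d^2 + 27*d + 7) - 14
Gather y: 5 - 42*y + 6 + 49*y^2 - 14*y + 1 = 49*y^2 - 56*y + 12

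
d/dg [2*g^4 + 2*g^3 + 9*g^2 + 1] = 2*g*(4*g^2 + 3*g + 9)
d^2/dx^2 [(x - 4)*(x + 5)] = 2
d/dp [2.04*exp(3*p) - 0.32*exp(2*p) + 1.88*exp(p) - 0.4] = (6.12*exp(2*p) - 0.64*exp(p) + 1.88)*exp(p)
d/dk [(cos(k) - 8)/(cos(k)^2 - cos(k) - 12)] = (cos(k)^2 - 16*cos(k) + 20)*sin(k)/(sin(k)^2 + cos(k) + 11)^2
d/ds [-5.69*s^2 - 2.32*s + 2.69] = -11.38*s - 2.32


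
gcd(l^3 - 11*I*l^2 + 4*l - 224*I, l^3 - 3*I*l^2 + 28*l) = l^2 - 3*I*l + 28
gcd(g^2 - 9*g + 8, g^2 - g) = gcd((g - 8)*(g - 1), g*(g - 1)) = g - 1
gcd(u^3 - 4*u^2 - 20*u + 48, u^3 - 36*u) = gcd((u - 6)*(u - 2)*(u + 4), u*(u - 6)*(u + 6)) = u - 6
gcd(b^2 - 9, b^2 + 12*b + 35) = 1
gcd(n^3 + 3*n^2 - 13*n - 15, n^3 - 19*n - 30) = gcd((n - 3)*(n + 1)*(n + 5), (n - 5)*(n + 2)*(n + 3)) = 1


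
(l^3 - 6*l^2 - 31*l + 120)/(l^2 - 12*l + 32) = (l^2 + 2*l - 15)/(l - 4)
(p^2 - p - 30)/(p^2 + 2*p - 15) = (p - 6)/(p - 3)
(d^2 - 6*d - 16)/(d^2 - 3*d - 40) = (d + 2)/(d + 5)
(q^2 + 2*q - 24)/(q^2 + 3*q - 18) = (q - 4)/(q - 3)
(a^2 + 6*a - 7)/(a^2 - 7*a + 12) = (a^2 + 6*a - 7)/(a^2 - 7*a + 12)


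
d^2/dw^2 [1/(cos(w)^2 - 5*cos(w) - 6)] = (4*sin(w)^4 - 51*sin(w)^2 - 45*cos(w)/4 - 15*cos(3*w)/4 - 15)/(sin(w)^2 + 5*cos(w) + 5)^3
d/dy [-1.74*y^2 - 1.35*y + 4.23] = -3.48*y - 1.35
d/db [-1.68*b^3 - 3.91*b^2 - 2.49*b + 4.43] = -5.04*b^2 - 7.82*b - 2.49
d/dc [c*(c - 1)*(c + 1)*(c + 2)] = 4*c^3 + 6*c^2 - 2*c - 2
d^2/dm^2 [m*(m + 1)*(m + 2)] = 6*m + 6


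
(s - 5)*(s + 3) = s^2 - 2*s - 15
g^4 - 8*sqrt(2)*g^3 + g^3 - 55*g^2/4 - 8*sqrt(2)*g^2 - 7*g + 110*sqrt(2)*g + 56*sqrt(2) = (g - 7/2)*(g + 1/2)*(g + 4)*(g - 8*sqrt(2))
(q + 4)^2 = q^2 + 8*q + 16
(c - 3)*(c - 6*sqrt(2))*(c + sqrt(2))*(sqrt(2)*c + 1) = sqrt(2)*c^4 - 9*c^3 - 3*sqrt(2)*c^3 - 17*sqrt(2)*c^2 + 27*c^2 - 12*c + 51*sqrt(2)*c + 36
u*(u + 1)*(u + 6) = u^3 + 7*u^2 + 6*u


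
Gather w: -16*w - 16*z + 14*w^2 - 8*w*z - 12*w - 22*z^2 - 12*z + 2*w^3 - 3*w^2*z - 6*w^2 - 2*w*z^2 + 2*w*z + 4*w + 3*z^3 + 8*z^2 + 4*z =2*w^3 + w^2*(8 - 3*z) + w*(-2*z^2 - 6*z - 24) + 3*z^3 - 14*z^2 - 24*z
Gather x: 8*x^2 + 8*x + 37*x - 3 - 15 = 8*x^2 + 45*x - 18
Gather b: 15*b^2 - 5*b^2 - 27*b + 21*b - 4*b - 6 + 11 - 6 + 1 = 10*b^2 - 10*b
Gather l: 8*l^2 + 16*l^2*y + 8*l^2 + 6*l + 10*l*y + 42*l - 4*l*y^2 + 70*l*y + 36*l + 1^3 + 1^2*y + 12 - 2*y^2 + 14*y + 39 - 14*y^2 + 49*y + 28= l^2*(16*y + 16) + l*(-4*y^2 + 80*y + 84) - 16*y^2 + 64*y + 80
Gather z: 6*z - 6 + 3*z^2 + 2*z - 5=3*z^2 + 8*z - 11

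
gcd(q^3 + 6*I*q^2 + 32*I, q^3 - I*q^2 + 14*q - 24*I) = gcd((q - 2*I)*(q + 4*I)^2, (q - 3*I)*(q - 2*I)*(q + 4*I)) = q^2 + 2*I*q + 8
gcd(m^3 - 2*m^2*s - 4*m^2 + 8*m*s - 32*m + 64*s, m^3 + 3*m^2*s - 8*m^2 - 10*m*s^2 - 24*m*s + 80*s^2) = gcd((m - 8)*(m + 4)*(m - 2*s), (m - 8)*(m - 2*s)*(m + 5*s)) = -m^2 + 2*m*s + 8*m - 16*s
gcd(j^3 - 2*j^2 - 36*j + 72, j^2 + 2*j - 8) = j - 2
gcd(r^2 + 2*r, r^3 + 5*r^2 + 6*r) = r^2 + 2*r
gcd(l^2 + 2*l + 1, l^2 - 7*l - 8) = l + 1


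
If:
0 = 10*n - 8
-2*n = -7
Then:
No Solution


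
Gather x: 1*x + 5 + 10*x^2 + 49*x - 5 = 10*x^2 + 50*x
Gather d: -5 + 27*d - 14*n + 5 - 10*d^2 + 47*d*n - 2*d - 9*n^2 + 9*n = -10*d^2 + d*(47*n + 25) - 9*n^2 - 5*n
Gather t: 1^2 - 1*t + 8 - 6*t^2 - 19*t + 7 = -6*t^2 - 20*t + 16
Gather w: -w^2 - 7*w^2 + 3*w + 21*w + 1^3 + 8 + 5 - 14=-8*w^2 + 24*w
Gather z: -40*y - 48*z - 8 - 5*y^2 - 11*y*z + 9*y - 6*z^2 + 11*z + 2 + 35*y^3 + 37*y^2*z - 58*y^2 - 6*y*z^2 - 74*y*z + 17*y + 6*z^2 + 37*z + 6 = 35*y^3 - 63*y^2 - 6*y*z^2 - 14*y + z*(37*y^2 - 85*y)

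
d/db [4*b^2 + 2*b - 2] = 8*b + 2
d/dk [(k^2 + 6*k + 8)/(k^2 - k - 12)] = (-7*k^2 - 40*k - 64)/(k^4 - 2*k^3 - 23*k^2 + 24*k + 144)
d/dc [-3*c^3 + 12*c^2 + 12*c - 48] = -9*c^2 + 24*c + 12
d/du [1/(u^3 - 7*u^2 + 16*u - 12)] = (-3*u^2 + 14*u - 16)/(u^3 - 7*u^2 + 16*u - 12)^2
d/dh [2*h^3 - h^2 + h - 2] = 6*h^2 - 2*h + 1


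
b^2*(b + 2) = b^3 + 2*b^2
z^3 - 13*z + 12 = (z - 3)*(z - 1)*(z + 4)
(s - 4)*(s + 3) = s^2 - s - 12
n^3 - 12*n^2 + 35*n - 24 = (n - 8)*(n - 3)*(n - 1)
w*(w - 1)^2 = w^3 - 2*w^2 + w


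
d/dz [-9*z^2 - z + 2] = -18*z - 1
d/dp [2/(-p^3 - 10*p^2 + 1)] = 2*p*(3*p + 20)/(p^3 + 10*p^2 - 1)^2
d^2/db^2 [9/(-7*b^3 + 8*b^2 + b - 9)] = 18*((21*b - 8)*(7*b^3 - 8*b^2 - b + 9) - (-21*b^2 + 16*b + 1)^2)/(7*b^3 - 8*b^2 - b + 9)^3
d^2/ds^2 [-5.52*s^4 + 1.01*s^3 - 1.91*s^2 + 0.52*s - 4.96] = -66.24*s^2 + 6.06*s - 3.82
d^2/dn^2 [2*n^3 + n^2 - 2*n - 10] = 12*n + 2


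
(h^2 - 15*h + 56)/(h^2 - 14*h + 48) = (h - 7)/(h - 6)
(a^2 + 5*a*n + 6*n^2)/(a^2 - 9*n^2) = (a + 2*n)/(a - 3*n)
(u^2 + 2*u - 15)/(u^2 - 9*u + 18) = (u + 5)/(u - 6)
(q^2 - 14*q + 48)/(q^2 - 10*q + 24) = (q - 8)/(q - 4)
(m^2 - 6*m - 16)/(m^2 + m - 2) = (m - 8)/(m - 1)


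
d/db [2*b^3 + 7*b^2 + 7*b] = 6*b^2 + 14*b + 7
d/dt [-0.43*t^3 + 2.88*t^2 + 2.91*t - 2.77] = -1.29*t^2 + 5.76*t + 2.91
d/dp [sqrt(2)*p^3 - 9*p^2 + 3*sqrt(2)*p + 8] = 3*sqrt(2)*p^2 - 18*p + 3*sqrt(2)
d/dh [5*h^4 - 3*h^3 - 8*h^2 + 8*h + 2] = 20*h^3 - 9*h^2 - 16*h + 8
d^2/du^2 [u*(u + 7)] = 2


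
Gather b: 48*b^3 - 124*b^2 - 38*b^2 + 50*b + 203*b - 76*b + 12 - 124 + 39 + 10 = 48*b^3 - 162*b^2 + 177*b - 63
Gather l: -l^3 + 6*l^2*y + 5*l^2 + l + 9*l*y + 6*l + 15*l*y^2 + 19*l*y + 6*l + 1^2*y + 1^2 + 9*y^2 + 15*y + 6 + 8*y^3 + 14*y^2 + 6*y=-l^3 + l^2*(6*y + 5) + l*(15*y^2 + 28*y + 13) + 8*y^3 + 23*y^2 + 22*y + 7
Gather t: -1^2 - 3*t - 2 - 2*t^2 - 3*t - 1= -2*t^2 - 6*t - 4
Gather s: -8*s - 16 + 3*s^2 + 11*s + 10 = 3*s^2 + 3*s - 6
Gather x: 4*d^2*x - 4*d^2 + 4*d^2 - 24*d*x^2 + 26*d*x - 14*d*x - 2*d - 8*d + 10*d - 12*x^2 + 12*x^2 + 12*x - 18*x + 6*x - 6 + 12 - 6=-24*d*x^2 + x*(4*d^2 + 12*d)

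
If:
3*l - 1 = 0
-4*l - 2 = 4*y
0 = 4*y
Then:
No Solution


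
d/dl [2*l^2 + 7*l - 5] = 4*l + 7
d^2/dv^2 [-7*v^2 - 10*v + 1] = -14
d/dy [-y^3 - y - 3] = -3*y^2 - 1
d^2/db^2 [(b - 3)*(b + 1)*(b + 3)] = 6*b + 2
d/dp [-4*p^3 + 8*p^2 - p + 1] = -12*p^2 + 16*p - 1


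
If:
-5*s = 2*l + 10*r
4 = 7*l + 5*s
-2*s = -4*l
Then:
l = 4/17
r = -24/85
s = 8/17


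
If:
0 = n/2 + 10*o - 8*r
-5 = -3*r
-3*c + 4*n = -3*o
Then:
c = 320/9 - 77*o/3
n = 80/3 - 20*o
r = 5/3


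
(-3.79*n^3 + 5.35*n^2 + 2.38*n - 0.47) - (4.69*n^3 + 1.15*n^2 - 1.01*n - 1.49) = -8.48*n^3 + 4.2*n^2 + 3.39*n + 1.02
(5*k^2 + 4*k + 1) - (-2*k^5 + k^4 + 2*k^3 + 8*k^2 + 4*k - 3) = 2*k^5 - k^4 - 2*k^3 - 3*k^2 + 4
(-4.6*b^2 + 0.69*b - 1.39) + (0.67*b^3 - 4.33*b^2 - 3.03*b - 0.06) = 0.67*b^3 - 8.93*b^2 - 2.34*b - 1.45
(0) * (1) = 0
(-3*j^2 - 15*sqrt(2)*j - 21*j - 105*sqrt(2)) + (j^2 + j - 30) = -2*j^2 - 15*sqrt(2)*j - 20*j - 105*sqrt(2) - 30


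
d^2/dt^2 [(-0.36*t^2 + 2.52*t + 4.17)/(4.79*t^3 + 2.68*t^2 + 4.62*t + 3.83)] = (-16.519752*t^6 + 346.914792*t^5 + 1390.021596*t^4 + 882.540168*t^3 + 200.78838*t^2 - 304.41951*t - 7.33519200000003)/(109.902239*t^9 + 184.470564*t^8 + 421.216314*t^7 + 638.723725*t^6 + 701.265948*t^5 + 762.677556*t^4 + 593.932389*t^3 + 363.185112*t^2 + 203.310954*t + 56.181887)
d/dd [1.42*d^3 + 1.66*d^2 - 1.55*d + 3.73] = 4.26*d^2 + 3.32*d - 1.55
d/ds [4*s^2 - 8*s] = 8*s - 8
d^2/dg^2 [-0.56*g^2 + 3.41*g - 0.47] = -1.12000000000000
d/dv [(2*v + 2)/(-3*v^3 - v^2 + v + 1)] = 4*v*(3*v^2 + 5*v + 1)/(9*v^6 + 6*v^5 - 5*v^4 - 8*v^3 - v^2 + 2*v + 1)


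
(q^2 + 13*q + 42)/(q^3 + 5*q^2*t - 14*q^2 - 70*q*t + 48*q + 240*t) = (q^2 + 13*q + 42)/(q^3 + 5*q^2*t - 14*q^2 - 70*q*t + 48*q + 240*t)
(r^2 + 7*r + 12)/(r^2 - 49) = (r^2 + 7*r + 12)/(r^2 - 49)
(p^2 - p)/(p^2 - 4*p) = (p - 1)/(p - 4)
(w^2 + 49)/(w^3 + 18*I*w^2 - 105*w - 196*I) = (w - 7*I)/(w^2 + 11*I*w - 28)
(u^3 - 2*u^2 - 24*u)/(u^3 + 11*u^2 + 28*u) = (u - 6)/(u + 7)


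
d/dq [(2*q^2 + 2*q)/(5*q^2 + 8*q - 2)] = 2*(3*q^2 - 4*q - 2)/(25*q^4 + 80*q^3 + 44*q^2 - 32*q + 4)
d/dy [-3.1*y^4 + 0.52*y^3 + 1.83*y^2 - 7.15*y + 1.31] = -12.4*y^3 + 1.56*y^2 + 3.66*y - 7.15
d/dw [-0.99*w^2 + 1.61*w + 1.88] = 1.61 - 1.98*w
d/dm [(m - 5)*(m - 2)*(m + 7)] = 3*m^2 - 39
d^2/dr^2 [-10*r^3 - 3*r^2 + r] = -60*r - 6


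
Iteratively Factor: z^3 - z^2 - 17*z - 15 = (z + 3)*(z^2 - 4*z - 5) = (z - 5)*(z + 3)*(z + 1)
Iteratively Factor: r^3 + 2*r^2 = (r)*(r^2 + 2*r) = r^2*(r + 2)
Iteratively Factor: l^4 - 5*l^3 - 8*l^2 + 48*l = (l - 4)*(l^3 - l^2 - 12*l) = l*(l - 4)*(l^2 - l - 12) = l*(l - 4)*(l + 3)*(l - 4)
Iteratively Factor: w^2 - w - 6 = (w - 3)*(w + 2)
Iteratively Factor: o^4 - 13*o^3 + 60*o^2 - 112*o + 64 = (o - 4)*(o^3 - 9*o^2 + 24*o - 16) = (o - 4)^2*(o^2 - 5*o + 4) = (o - 4)^3*(o - 1)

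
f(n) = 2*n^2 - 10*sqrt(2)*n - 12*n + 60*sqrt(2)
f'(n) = 4*n - 10*sqrt(2) - 12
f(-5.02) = 266.49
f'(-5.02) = -46.22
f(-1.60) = 131.80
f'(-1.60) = -32.54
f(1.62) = 47.75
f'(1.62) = -19.66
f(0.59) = 70.13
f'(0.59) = -23.78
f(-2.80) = 173.73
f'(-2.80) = -37.34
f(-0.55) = 99.84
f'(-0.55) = -28.34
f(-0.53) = 99.27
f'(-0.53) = -28.26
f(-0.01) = 85.11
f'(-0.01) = -26.18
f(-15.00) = 926.98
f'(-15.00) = -86.14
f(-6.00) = 313.71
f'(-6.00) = -50.14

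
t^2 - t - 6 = (t - 3)*(t + 2)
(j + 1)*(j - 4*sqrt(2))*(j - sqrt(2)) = j^3 - 5*sqrt(2)*j^2 + j^2 - 5*sqrt(2)*j + 8*j + 8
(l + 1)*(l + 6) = l^2 + 7*l + 6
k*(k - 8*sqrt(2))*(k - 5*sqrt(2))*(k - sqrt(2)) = k^4 - 14*sqrt(2)*k^3 + 106*k^2 - 80*sqrt(2)*k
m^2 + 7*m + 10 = (m + 2)*(m + 5)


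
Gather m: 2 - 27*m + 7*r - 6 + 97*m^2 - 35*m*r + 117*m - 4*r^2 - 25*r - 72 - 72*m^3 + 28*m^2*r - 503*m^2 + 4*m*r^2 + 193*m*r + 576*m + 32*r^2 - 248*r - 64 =-72*m^3 + m^2*(28*r - 406) + m*(4*r^2 + 158*r + 666) + 28*r^2 - 266*r - 140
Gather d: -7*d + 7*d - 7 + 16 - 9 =0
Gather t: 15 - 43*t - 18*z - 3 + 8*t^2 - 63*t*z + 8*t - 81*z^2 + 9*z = 8*t^2 + t*(-63*z - 35) - 81*z^2 - 9*z + 12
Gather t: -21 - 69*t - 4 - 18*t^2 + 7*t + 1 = -18*t^2 - 62*t - 24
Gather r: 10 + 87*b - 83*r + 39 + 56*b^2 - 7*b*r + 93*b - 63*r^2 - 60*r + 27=56*b^2 + 180*b - 63*r^2 + r*(-7*b - 143) + 76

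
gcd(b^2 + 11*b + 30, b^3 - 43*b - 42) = b + 6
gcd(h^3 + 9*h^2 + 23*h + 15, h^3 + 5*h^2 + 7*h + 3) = h^2 + 4*h + 3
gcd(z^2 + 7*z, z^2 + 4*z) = z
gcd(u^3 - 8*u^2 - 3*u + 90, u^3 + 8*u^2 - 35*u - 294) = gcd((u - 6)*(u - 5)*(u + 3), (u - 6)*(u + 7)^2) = u - 6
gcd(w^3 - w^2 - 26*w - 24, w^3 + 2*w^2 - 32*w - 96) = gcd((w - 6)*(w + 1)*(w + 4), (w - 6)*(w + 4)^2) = w^2 - 2*w - 24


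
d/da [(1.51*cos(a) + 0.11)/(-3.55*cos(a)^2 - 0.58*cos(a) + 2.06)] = (5.3605*sin(a)^2 - 0.781*cos(a) - 8.5349)*sin(a)/(3.55*cos(a)^2 + 0.58*cos(a) - 2.06)^2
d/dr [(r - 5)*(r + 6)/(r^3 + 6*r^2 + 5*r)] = (-r^4 - 2*r^3 + 89*r^2 + 360*r + 150)/(r^2*(r^4 + 12*r^3 + 46*r^2 + 60*r + 25))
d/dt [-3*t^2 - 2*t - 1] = -6*t - 2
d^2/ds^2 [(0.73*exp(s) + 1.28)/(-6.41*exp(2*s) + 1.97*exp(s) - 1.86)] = (-29.994313*exp(4*s) - 219.589293*exp(3*s) + 100.711356*exp(2*s) + 53.401294*exp(s) - 7.215684)*exp(s)/(263.374721*exp(6*s) - 242.830671*exp(5*s) + 303.901305*exp(4*s) - 148.570505*exp(3*s) + 88.18353*exp(2*s) - 20.446236*exp(s) + 6.434856)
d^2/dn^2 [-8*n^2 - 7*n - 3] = -16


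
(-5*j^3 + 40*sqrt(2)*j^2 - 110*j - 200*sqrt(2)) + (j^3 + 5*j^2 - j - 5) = -4*j^3 + 5*j^2 + 40*sqrt(2)*j^2 - 111*j - 200*sqrt(2) - 5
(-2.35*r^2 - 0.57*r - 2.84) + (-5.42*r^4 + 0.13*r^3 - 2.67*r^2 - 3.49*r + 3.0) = -5.42*r^4 + 0.13*r^3 - 5.02*r^2 - 4.06*r + 0.16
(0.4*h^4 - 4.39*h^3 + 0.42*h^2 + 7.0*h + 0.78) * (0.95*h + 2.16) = 0.38*h^5 - 3.3065*h^4 - 9.0834*h^3 + 7.5572*h^2 + 15.861*h + 1.6848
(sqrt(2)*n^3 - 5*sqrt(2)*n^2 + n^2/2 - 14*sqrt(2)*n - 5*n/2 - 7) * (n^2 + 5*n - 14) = sqrt(2)*n^5 + n^4/2 - 53*sqrt(2)*n^3 - 53*n^2/2 + 196*sqrt(2)*n + 98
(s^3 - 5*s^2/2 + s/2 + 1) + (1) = s^3 - 5*s^2/2 + s/2 + 2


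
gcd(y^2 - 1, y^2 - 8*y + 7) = y - 1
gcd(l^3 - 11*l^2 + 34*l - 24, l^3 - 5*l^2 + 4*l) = l^2 - 5*l + 4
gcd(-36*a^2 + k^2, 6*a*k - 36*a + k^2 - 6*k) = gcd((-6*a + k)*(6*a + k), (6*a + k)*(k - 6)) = 6*a + k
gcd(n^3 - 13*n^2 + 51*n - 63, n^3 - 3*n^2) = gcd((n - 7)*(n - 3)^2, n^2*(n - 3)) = n - 3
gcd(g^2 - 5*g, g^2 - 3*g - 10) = g - 5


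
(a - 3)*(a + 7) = a^2 + 4*a - 21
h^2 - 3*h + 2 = (h - 2)*(h - 1)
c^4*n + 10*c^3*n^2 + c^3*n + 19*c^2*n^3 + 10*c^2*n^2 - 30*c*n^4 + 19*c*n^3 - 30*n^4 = (c - n)*(c + 5*n)*(c + 6*n)*(c*n + n)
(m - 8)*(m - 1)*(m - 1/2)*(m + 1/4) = m^4 - 37*m^3/4 + 81*m^2/8 - 7*m/8 - 1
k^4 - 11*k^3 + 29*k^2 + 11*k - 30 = (k - 6)*(k - 5)*(k - 1)*(k + 1)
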